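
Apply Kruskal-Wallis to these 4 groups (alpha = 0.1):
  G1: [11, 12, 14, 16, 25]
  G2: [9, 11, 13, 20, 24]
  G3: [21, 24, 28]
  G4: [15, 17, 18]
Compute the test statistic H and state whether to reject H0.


Step 1: Combine all N = 16 observations and assign midranks.
sorted (value, group, rank): (9,G2,1), (11,G1,2.5), (11,G2,2.5), (12,G1,4), (13,G2,5), (14,G1,6), (15,G4,7), (16,G1,8), (17,G4,9), (18,G4,10), (20,G2,11), (21,G3,12), (24,G2,13.5), (24,G3,13.5), (25,G1,15), (28,G3,16)
Step 2: Sum ranks within each group.
R_1 = 35.5 (n_1 = 5)
R_2 = 33 (n_2 = 5)
R_3 = 41.5 (n_3 = 3)
R_4 = 26 (n_4 = 3)
Step 3: H = 12/(N(N+1)) * sum(R_i^2/n_i) - 3(N+1)
     = 12/(16*17) * (35.5^2/5 + 33^2/5 + 41.5^2/3 + 26^2/3) - 3*17
     = 0.044118 * 1269.27 - 51
     = 4.997059.
Step 4: Ties present; correction factor C = 1 - 12/(16^3 - 16) = 0.997059. Corrected H = 4.997059 / 0.997059 = 5.011799.
Step 5: Under H0, H ~ chi^2(3); p-value = 0.170935.
Step 6: alpha = 0.1. fail to reject H0.

H = 5.0118, df = 3, p = 0.170935, fail to reject H0.


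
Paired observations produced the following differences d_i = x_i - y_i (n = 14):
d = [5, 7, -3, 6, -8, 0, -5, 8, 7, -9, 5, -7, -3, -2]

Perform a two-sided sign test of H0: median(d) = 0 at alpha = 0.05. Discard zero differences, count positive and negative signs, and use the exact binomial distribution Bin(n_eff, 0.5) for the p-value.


Step 1: Discard zero differences. Original n = 14; n_eff = number of nonzero differences = 13.
Nonzero differences (with sign): +5, +7, -3, +6, -8, -5, +8, +7, -9, +5, -7, -3, -2
Step 2: Count signs: positive = 6, negative = 7.
Step 3: Under H0: P(positive) = 0.5, so the number of positives S ~ Bin(13, 0.5).
Step 4: Two-sided exact p-value = sum of Bin(13,0.5) probabilities at or below the observed probability = 1.000000.
Step 5: alpha = 0.05. fail to reject H0.

n_eff = 13, pos = 6, neg = 7, p = 1.000000, fail to reject H0.


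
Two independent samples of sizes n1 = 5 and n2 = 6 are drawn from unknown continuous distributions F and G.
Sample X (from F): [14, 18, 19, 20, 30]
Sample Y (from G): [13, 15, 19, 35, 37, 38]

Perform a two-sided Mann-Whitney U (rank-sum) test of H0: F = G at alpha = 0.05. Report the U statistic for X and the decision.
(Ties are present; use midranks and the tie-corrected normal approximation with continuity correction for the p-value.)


Step 1: Combine and sort all 11 observations; assign midranks.
sorted (value, group): (13,Y), (14,X), (15,Y), (18,X), (19,X), (19,Y), (20,X), (30,X), (35,Y), (37,Y), (38,Y)
ranks: 13->1, 14->2, 15->3, 18->4, 19->5.5, 19->5.5, 20->7, 30->8, 35->9, 37->10, 38->11
Step 2: Rank sum for X: R1 = 2 + 4 + 5.5 + 7 + 8 = 26.5.
Step 3: U_X = R1 - n1(n1+1)/2 = 26.5 - 5*6/2 = 26.5 - 15 = 11.5.
       U_Y = n1*n2 - U_X = 30 - 11.5 = 18.5.
Step 4: Ties are present, so use the tie-corrected normal approximation (with continuity correction) for the p-value.
Step 5: p-value = 0.583025; compare to alpha = 0.05. fail to reject H0.

U_X = 11.5, p = 0.583025, fail to reject H0 at alpha = 0.05.


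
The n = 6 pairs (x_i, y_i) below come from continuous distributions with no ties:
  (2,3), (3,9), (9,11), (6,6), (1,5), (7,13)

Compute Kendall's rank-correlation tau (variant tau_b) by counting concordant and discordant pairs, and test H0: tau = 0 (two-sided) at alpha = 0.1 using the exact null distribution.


Step 1: Enumerate the 15 unordered pairs (i,j) with i<j and classify each by sign(x_j-x_i) * sign(y_j-y_i).
  (1,2):dx=+1,dy=+6->C; (1,3):dx=+7,dy=+8->C; (1,4):dx=+4,dy=+3->C; (1,5):dx=-1,dy=+2->D
  (1,6):dx=+5,dy=+10->C; (2,3):dx=+6,dy=+2->C; (2,4):dx=+3,dy=-3->D; (2,5):dx=-2,dy=-4->C
  (2,6):dx=+4,dy=+4->C; (3,4):dx=-3,dy=-5->C; (3,5):dx=-8,dy=-6->C; (3,6):dx=-2,dy=+2->D
  (4,5):dx=-5,dy=-1->C; (4,6):dx=+1,dy=+7->C; (5,6):dx=+6,dy=+8->C
Step 2: C = 12, D = 3, total pairs = 15.
Step 3: tau = (C - D)/(n(n-1)/2) = (12 - 3)/15 = 0.600000.
Step 4: Exact two-sided p-value (enumerate n! = 720 permutations of y under H0): p = 0.136111.
Step 5: alpha = 0.1. fail to reject H0.

tau_b = 0.6000 (C=12, D=3), p = 0.136111, fail to reject H0.


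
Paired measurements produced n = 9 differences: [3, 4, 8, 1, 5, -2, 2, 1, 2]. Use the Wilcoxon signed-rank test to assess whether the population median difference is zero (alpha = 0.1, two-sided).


Step 1: Drop any zero differences (none here) and take |d_i|.
|d| = [3, 4, 8, 1, 5, 2, 2, 1, 2]
Step 2: Midrank |d_i| (ties get averaged ranks).
ranks: |3|->6, |4|->7, |8|->9, |1|->1.5, |5|->8, |2|->4, |2|->4, |1|->1.5, |2|->4
Step 3: Attach original signs; sum ranks with positive sign and with negative sign.
W+ = 6 + 7 + 9 + 1.5 + 8 + 4 + 1.5 + 4 = 41
W- = 4 = 4
(Check: W+ + W- = 45 should equal n(n+1)/2 = 45.)
Step 4: Test statistic W = min(W+, W-) = 4.
Step 5: Ties in |d|, so use the tie-corrected normal approximation.
        E[W] = n(n+1)/4 = 9*10/4 = 22.5.
        Tie groups: |d|=1 (t=2), |d|=2 (t=3); sum(t^3 - t) = 30.
        Var[W] = n(n+1)(2n+1)/24 - sum(t^3-t)/48 = 1710/24 - 30/48 = 70.625.
        z = (W - E[W]) / sqrt(Var[W]) = (4 - 22.5) / 8.4039 = -2.2014.
        Two-sided p = 2*Phi(z) = 0.027710.
Step 6: alpha = 0.1. reject H0.

W+ = 41, W- = 4, W = min = 4, p = 0.027710, reject H0.


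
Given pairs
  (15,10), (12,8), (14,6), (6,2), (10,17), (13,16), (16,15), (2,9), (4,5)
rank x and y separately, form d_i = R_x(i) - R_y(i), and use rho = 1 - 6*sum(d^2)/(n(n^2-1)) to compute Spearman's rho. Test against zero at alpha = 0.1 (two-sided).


Step 1: Rank x and y separately (midranks; no ties here).
rank(x): 15->8, 12->5, 14->7, 6->3, 10->4, 13->6, 16->9, 2->1, 4->2
rank(y): 10->6, 8->4, 6->3, 2->1, 17->9, 16->8, 15->7, 9->5, 5->2
Step 2: d_i = R_x(i) - R_y(i); compute d_i^2.
  (8-6)^2=4, (5-4)^2=1, (7-3)^2=16, (3-1)^2=4, (4-9)^2=25, (6-8)^2=4, (9-7)^2=4, (1-5)^2=16, (2-2)^2=0
sum(d^2) = 74.
Step 3: rho = 1 - 6*74 / (9*(9^2 - 1)) = 1 - 444/720 = 0.383333.
Step 4: Under H0, t = rho * sqrt((n-2)/(1-rho^2)) = 1.0981 ~ t(7).
Step 5: Two-sided p-value from the t-distribution with 7 df = 0.308495.
Step 6: alpha = 0.1. fail to reject H0.

rho = 0.3833, p = 0.308495, fail to reject H0 at alpha = 0.1.


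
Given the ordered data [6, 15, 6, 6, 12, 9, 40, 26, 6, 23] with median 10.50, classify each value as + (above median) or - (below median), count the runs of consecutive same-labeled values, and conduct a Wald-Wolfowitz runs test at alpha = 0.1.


Step 1: Compute median = 10.50; label A = above, B = below.
Labels in order: BABBABAABA  (n_A = 5, n_B = 5)
Step 2: Count runs R = 8.
Step 3: Under H0 (random ordering), E[R] = 2*n_A*n_B/(n_A+n_B) + 1 = 2*5*5/10 + 1 = 6.0000.
        Var[R] = 2*n_A*n_B*(2*n_A*n_B - n_A - n_B) / ((n_A+n_B)^2 * (n_A+n_B-1)) = 2000/900 = 2.2222.
        SD[R] = 1.4907.
Step 4: Continuity-corrected z = (R - 0.5 - E[R]) / SD[R] = (8 - 0.5 - 6.0000) / 1.4907 = 1.0062.
Step 5: Two-sided p-value via normal approximation = 2*(1 - Phi(|z|)) = 0.314305.
Step 6: alpha = 0.1. fail to reject H0.

R = 8, z = 1.0062, p = 0.314305, fail to reject H0.


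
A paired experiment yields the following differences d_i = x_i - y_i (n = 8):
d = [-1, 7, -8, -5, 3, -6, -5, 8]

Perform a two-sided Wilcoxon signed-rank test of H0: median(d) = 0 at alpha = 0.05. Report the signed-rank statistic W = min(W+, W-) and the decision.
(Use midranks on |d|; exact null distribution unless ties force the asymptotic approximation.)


Step 1: Drop any zero differences (none here) and take |d_i|.
|d| = [1, 7, 8, 5, 3, 6, 5, 8]
Step 2: Midrank |d_i| (ties get averaged ranks).
ranks: |1|->1, |7|->6, |8|->7.5, |5|->3.5, |3|->2, |6|->5, |5|->3.5, |8|->7.5
Step 3: Attach original signs; sum ranks with positive sign and with negative sign.
W+ = 6 + 2 + 7.5 = 15.5
W- = 1 + 7.5 + 3.5 + 5 + 3.5 = 20.5
(Check: W+ + W- = 36 should equal n(n+1)/2 = 36.)
Step 4: Test statistic W = min(W+, W-) = 15.5.
Step 5: Ties in |d|, so use the tie-corrected normal approximation.
        E[W] = n(n+1)/4 = 8*9/4 = 18.
        Tie groups: |d|=5 (t=2), |d|=8 (t=2); sum(t^3 - t) = 12.
        Var[W] = n(n+1)(2n+1)/24 - sum(t^3-t)/48 = 1224/24 - 12/48 = 50.75.
        z = (W - E[W]) / sqrt(Var[W]) = (15.5 - 18) / 7.1239 = -0.3509.
        Two-sided p = 2*Phi(z) = 0.725640.
Step 6: alpha = 0.05. fail to reject H0.

W+ = 15.5, W- = 20.5, W = min = 15.5, p = 0.725640, fail to reject H0.


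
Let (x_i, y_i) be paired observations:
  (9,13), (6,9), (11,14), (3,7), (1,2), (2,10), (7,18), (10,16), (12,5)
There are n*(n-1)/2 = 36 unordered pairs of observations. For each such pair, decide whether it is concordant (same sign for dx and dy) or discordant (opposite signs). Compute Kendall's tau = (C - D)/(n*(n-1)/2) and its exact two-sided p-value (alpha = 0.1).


Step 1: Enumerate the 36 unordered pairs (i,j) with i<j and classify each by sign(x_j-x_i) * sign(y_j-y_i).
  (1,2):dx=-3,dy=-4->C; (1,3):dx=+2,dy=+1->C; (1,4):dx=-6,dy=-6->C; (1,5):dx=-8,dy=-11->C
  (1,6):dx=-7,dy=-3->C; (1,7):dx=-2,dy=+5->D; (1,8):dx=+1,dy=+3->C; (1,9):dx=+3,dy=-8->D
  (2,3):dx=+5,dy=+5->C; (2,4):dx=-3,dy=-2->C; (2,5):dx=-5,dy=-7->C; (2,6):dx=-4,dy=+1->D
  (2,7):dx=+1,dy=+9->C; (2,8):dx=+4,dy=+7->C; (2,9):dx=+6,dy=-4->D; (3,4):dx=-8,dy=-7->C
  (3,5):dx=-10,dy=-12->C; (3,6):dx=-9,dy=-4->C; (3,7):dx=-4,dy=+4->D; (3,8):dx=-1,dy=+2->D
  (3,9):dx=+1,dy=-9->D; (4,5):dx=-2,dy=-5->C; (4,6):dx=-1,dy=+3->D; (4,7):dx=+4,dy=+11->C
  (4,8):dx=+7,dy=+9->C; (4,9):dx=+9,dy=-2->D; (5,6):dx=+1,dy=+8->C; (5,7):dx=+6,dy=+16->C
  (5,8):dx=+9,dy=+14->C; (5,9):dx=+11,dy=+3->C; (6,7):dx=+5,dy=+8->C; (6,8):dx=+8,dy=+6->C
  (6,9):dx=+10,dy=-5->D; (7,8):dx=+3,dy=-2->D; (7,9):dx=+5,dy=-13->D; (8,9):dx=+2,dy=-11->D
Step 2: C = 23, D = 13, total pairs = 36.
Step 3: tau = (C - D)/(n(n-1)/2) = (23 - 13)/36 = 0.277778.
Step 4: Exact two-sided p-value (enumerate n! = 362880 permutations of y under H0): p = 0.358488.
Step 5: alpha = 0.1. fail to reject H0.

tau_b = 0.2778 (C=23, D=13), p = 0.358488, fail to reject H0.


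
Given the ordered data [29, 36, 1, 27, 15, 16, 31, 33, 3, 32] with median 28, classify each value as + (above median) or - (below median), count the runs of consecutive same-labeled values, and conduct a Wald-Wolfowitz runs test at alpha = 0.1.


Step 1: Compute median = 28; label A = above, B = below.
Labels in order: AABBBBAABA  (n_A = 5, n_B = 5)
Step 2: Count runs R = 5.
Step 3: Under H0 (random ordering), E[R] = 2*n_A*n_B/(n_A+n_B) + 1 = 2*5*5/10 + 1 = 6.0000.
        Var[R] = 2*n_A*n_B*(2*n_A*n_B - n_A - n_B) / ((n_A+n_B)^2 * (n_A+n_B-1)) = 2000/900 = 2.2222.
        SD[R] = 1.4907.
Step 4: Continuity-corrected z = (R + 0.5 - E[R]) / SD[R] = (5 + 0.5 - 6.0000) / 1.4907 = -0.3354.
Step 5: Two-sided p-value via normal approximation = 2*(1 - Phi(|z|)) = 0.737316.
Step 6: alpha = 0.1. fail to reject H0.

R = 5, z = -0.3354, p = 0.737316, fail to reject H0.


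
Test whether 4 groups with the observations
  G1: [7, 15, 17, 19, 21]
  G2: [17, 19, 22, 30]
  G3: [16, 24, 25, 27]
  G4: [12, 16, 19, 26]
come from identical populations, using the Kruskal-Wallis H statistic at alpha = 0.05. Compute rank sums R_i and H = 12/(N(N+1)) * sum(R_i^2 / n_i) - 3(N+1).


Step 1: Combine all N = 17 observations and assign midranks.
sorted (value, group, rank): (7,G1,1), (12,G4,2), (15,G1,3), (16,G3,4.5), (16,G4,4.5), (17,G1,6.5), (17,G2,6.5), (19,G1,9), (19,G2,9), (19,G4,9), (21,G1,11), (22,G2,12), (24,G3,13), (25,G3,14), (26,G4,15), (27,G3,16), (30,G2,17)
Step 2: Sum ranks within each group.
R_1 = 30.5 (n_1 = 5)
R_2 = 44.5 (n_2 = 4)
R_3 = 47.5 (n_3 = 4)
R_4 = 30.5 (n_4 = 4)
Step 3: H = 12/(N(N+1)) * sum(R_i^2/n_i) - 3(N+1)
     = 12/(17*18) * (30.5^2/5 + 44.5^2/4 + 47.5^2/4 + 30.5^2/4) - 3*18
     = 0.039216 * 1477.74 - 54
     = 3.950490.
Step 4: Ties present; correction factor C = 1 - 36/(17^3 - 17) = 0.992647. Corrected H = 3.950490 / 0.992647 = 3.979753.
Step 5: Under H0, H ~ chi^2(3); p-value = 0.263659.
Step 6: alpha = 0.05. fail to reject H0.

H = 3.9798, df = 3, p = 0.263659, fail to reject H0.


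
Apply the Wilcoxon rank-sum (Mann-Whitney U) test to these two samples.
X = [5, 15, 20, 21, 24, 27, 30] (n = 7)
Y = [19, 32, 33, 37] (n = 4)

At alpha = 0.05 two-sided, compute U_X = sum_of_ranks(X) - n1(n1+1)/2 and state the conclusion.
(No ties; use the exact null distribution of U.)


Step 1: Combine and sort all 11 observations; assign midranks.
sorted (value, group): (5,X), (15,X), (19,Y), (20,X), (21,X), (24,X), (27,X), (30,X), (32,Y), (33,Y), (37,Y)
ranks: 5->1, 15->2, 19->3, 20->4, 21->5, 24->6, 27->7, 30->8, 32->9, 33->10, 37->11
Step 2: Rank sum for X: R1 = 1 + 2 + 4 + 5 + 6 + 7 + 8 = 33.
Step 3: U_X = R1 - n1(n1+1)/2 = 33 - 7*8/2 = 33 - 28 = 5.
       U_Y = n1*n2 - U_X = 28 - 5 = 23.
Step 4: No ties, so the exact null distribution of U (based on enumerating the C(11,7) = 330 equally likely rank assignments) gives the two-sided p-value.
Step 5: p-value = 0.109091; compare to alpha = 0.05. fail to reject H0.

U_X = 5, p = 0.109091, fail to reject H0 at alpha = 0.05.


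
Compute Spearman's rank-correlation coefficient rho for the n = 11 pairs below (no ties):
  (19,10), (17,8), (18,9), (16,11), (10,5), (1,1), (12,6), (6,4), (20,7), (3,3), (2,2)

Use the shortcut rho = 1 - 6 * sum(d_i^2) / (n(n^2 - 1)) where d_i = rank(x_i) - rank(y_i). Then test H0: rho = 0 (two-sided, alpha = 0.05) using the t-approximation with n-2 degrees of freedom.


Step 1: Rank x and y separately (midranks; no ties here).
rank(x): 19->10, 17->8, 18->9, 16->7, 10->5, 1->1, 12->6, 6->4, 20->11, 3->3, 2->2
rank(y): 10->10, 8->8, 9->9, 11->11, 5->5, 1->1, 6->6, 4->4, 7->7, 3->3, 2->2
Step 2: d_i = R_x(i) - R_y(i); compute d_i^2.
  (10-10)^2=0, (8-8)^2=0, (9-9)^2=0, (7-11)^2=16, (5-5)^2=0, (1-1)^2=0, (6-6)^2=0, (4-4)^2=0, (11-7)^2=16, (3-3)^2=0, (2-2)^2=0
sum(d^2) = 32.
Step 3: rho = 1 - 6*32 / (11*(11^2 - 1)) = 1 - 192/1320 = 0.854545.
Step 4: Under H0, t = rho * sqrt((n-2)/(1-rho^2)) = 4.9360 ~ t(9).
Step 5: Two-sided p-value from the t-distribution with 9 df = 0.000807.
Step 6: alpha = 0.05. reject H0.

rho = 0.8545, p = 0.000807, reject H0 at alpha = 0.05.


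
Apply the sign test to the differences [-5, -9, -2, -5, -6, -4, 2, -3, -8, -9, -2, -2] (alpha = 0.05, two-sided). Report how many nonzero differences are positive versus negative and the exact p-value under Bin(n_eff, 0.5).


Step 1: Discard zero differences. Original n = 12; n_eff = number of nonzero differences = 12.
Nonzero differences (with sign): -5, -9, -2, -5, -6, -4, +2, -3, -8, -9, -2, -2
Step 2: Count signs: positive = 1, negative = 11.
Step 3: Under H0: P(positive) = 0.5, so the number of positives S ~ Bin(12, 0.5).
Step 4: Two-sided exact p-value = sum of Bin(12,0.5) probabilities at or below the observed probability = 0.006348.
Step 5: alpha = 0.05. reject H0.

n_eff = 12, pos = 1, neg = 11, p = 0.006348, reject H0.


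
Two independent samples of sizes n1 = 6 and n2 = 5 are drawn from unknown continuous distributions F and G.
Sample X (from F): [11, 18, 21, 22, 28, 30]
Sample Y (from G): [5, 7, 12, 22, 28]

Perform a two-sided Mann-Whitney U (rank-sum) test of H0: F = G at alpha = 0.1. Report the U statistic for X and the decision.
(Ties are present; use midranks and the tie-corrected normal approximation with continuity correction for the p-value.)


Step 1: Combine and sort all 11 observations; assign midranks.
sorted (value, group): (5,Y), (7,Y), (11,X), (12,Y), (18,X), (21,X), (22,X), (22,Y), (28,X), (28,Y), (30,X)
ranks: 5->1, 7->2, 11->3, 12->4, 18->5, 21->6, 22->7.5, 22->7.5, 28->9.5, 28->9.5, 30->11
Step 2: Rank sum for X: R1 = 3 + 5 + 6 + 7.5 + 9.5 + 11 = 42.
Step 3: U_X = R1 - n1(n1+1)/2 = 42 - 6*7/2 = 42 - 21 = 21.
       U_Y = n1*n2 - U_X = 30 - 21 = 9.
Step 4: Ties are present, so use the tie-corrected normal approximation (with continuity correction) for the p-value.
Step 5: p-value = 0.313093; compare to alpha = 0.1. fail to reject H0.

U_X = 21, p = 0.313093, fail to reject H0 at alpha = 0.1.


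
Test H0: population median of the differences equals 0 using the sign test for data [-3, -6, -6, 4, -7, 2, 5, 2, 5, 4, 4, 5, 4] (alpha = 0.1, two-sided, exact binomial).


Step 1: Discard zero differences. Original n = 13; n_eff = number of nonzero differences = 13.
Nonzero differences (with sign): -3, -6, -6, +4, -7, +2, +5, +2, +5, +4, +4, +5, +4
Step 2: Count signs: positive = 9, negative = 4.
Step 3: Under H0: P(positive) = 0.5, so the number of positives S ~ Bin(13, 0.5).
Step 4: Two-sided exact p-value = sum of Bin(13,0.5) probabilities at or below the observed probability = 0.266846.
Step 5: alpha = 0.1. fail to reject H0.

n_eff = 13, pos = 9, neg = 4, p = 0.266846, fail to reject H0.


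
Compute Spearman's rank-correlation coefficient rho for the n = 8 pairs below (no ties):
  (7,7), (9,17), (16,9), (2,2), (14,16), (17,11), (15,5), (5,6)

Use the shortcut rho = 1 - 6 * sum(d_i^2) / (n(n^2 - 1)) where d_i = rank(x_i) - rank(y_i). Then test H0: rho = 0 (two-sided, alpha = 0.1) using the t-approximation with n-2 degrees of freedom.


Step 1: Rank x and y separately (midranks; no ties here).
rank(x): 7->3, 9->4, 16->7, 2->1, 14->5, 17->8, 15->6, 5->2
rank(y): 7->4, 17->8, 9->5, 2->1, 16->7, 11->6, 5->2, 6->3
Step 2: d_i = R_x(i) - R_y(i); compute d_i^2.
  (3-4)^2=1, (4-8)^2=16, (7-5)^2=4, (1-1)^2=0, (5-7)^2=4, (8-6)^2=4, (6-2)^2=16, (2-3)^2=1
sum(d^2) = 46.
Step 3: rho = 1 - 6*46 / (8*(8^2 - 1)) = 1 - 276/504 = 0.452381.
Step 4: Under H0, t = rho * sqrt((n-2)/(1-rho^2)) = 1.2425 ~ t(6).
Step 5: Two-sided p-value from the t-distribution with 6 df = 0.260405.
Step 6: alpha = 0.1. fail to reject H0.

rho = 0.4524, p = 0.260405, fail to reject H0 at alpha = 0.1.


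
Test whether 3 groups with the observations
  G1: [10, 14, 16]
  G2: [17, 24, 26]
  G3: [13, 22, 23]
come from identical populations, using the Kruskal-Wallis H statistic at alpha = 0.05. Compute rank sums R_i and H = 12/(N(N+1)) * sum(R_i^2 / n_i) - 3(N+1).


Step 1: Combine all N = 9 observations and assign midranks.
sorted (value, group, rank): (10,G1,1), (13,G3,2), (14,G1,3), (16,G1,4), (17,G2,5), (22,G3,6), (23,G3,7), (24,G2,8), (26,G2,9)
Step 2: Sum ranks within each group.
R_1 = 8 (n_1 = 3)
R_2 = 22 (n_2 = 3)
R_3 = 15 (n_3 = 3)
Step 3: H = 12/(N(N+1)) * sum(R_i^2/n_i) - 3(N+1)
     = 12/(9*10) * (8^2/3 + 22^2/3 + 15^2/3) - 3*10
     = 0.133333 * 257.667 - 30
     = 4.355556.
Step 4: No ties, so H is used without correction.
Step 5: Under H0, H ~ chi^2(2); p-value = 0.113293.
Step 6: alpha = 0.05. fail to reject H0.

H = 4.3556, df = 2, p = 0.113293, fail to reject H0.


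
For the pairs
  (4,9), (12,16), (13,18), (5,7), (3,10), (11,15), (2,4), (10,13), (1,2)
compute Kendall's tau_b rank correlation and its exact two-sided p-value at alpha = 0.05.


Step 1: Enumerate the 36 unordered pairs (i,j) with i<j and classify each by sign(x_j-x_i) * sign(y_j-y_i).
  (1,2):dx=+8,dy=+7->C; (1,3):dx=+9,dy=+9->C; (1,4):dx=+1,dy=-2->D; (1,5):dx=-1,dy=+1->D
  (1,6):dx=+7,dy=+6->C; (1,7):dx=-2,dy=-5->C; (1,8):dx=+6,dy=+4->C; (1,9):dx=-3,dy=-7->C
  (2,3):dx=+1,dy=+2->C; (2,4):dx=-7,dy=-9->C; (2,5):dx=-9,dy=-6->C; (2,6):dx=-1,dy=-1->C
  (2,7):dx=-10,dy=-12->C; (2,8):dx=-2,dy=-3->C; (2,9):dx=-11,dy=-14->C; (3,4):dx=-8,dy=-11->C
  (3,5):dx=-10,dy=-8->C; (3,6):dx=-2,dy=-3->C; (3,7):dx=-11,dy=-14->C; (3,8):dx=-3,dy=-5->C
  (3,9):dx=-12,dy=-16->C; (4,5):dx=-2,dy=+3->D; (4,6):dx=+6,dy=+8->C; (4,7):dx=-3,dy=-3->C
  (4,8):dx=+5,dy=+6->C; (4,9):dx=-4,dy=-5->C; (5,6):dx=+8,dy=+5->C; (5,7):dx=-1,dy=-6->C
  (5,8):dx=+7,dy=+3->C; (5,9):dx=-2,dy=-8->C; (6,7):dx=-9,dy=-11->C; (6,8):dx=-1,dy=-2->C
  (6,9):dx=-10,dy=-13->C; (7,8):dx=+8,dy=+9->C; (7,9):dx=-1,dy=-2->C; (8,9):dx=-9,dy=-11->C
Step 2: C = 33, D = 3, total pairs = 36.
Step 3: tau = (C - D)/(n(n-1)/2) = (33 - 3)/36 = 0.833333.
Step 4: Exact two-sided p-value (enumerate n! = 362880 permutations of y under H0): p = 0.000854.
Step 5: alpha = 0.05. reject H0.

tau_b = 0.8333 (C=33, D=3), p = 0.000854, reject H0.


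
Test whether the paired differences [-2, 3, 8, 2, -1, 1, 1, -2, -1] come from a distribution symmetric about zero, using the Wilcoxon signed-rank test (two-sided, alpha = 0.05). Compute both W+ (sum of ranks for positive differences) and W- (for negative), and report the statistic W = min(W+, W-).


Step 1: Drop any zero differences (none here) and take |d_i|.
|d| = [2, 3, 8, 2, 1, 1, 1, 2, 1]
Step 2: Midrank |d_i| (ties get averaged ranks).
ranks: |2|->6, |3|->8, |8|->9, |2|->6, |1|->2.5, |1|->2.5, |1|->2.5, |2|->6, |1|->2.5
Step 3: Attach original signs; sum ranks with positive sign and with negative sign.
W+ = 8 + 9 + 6 + 2.5 + 2.5 = 28
W- = 6 + 2.5 + 6 + 2.5 = 17
(Check: W+ + W- = 45 should equal n(n+1)/2 = 45.)
Step 4: Test statistic W = min(W+, W-) = 17.
Step 5: Ties in |d|, so use the tie-corrected normal approximation.
        E[W] = n(n+1)/4 = 9*10/4 = 22.5.
        Tie groups: |d|=1 (t=4), |d|=2 (t=3); sum(t^3 - t) = 84.
        Var[W] = n(n+1)(2n+1)/24 - sum(t^3-t)/48 = 1710/24 - 84/48 = 69.5.
        z = (W - E[W]) / sqrt(Var[W]) = (17 - 22.5) / 8.3367 = -0.6597.
        Two-sided p = 2*Phi(z) = 0.509423.
Step 6: alpha = 0.05. fail to reject H0.

W+ = 28, W- = 17, W = min = 17, p = 0.509423, fail to reject H0.


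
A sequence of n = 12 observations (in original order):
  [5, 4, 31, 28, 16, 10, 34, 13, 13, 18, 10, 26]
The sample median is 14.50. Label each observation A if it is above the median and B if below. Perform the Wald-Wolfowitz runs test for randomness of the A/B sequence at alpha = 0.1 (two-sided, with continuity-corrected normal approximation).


Step 1: Compute median = 14.50; label A = above, B = below.
Labels in order: BBAAABABBABA  (n_A = 6, n_B = 6)
Step 2: Count runs R = 8.
Step 3: Under H0 (random ordering), E[R] = 2*n_A*n_B/(n_A+n_B) + 1 = 2*6*6/12 + 1 = 7.0000.
        Var[R] = 2*n_A*n_B*(2*n_A*n_B - n_A - n_B) / ((n_A+n_B)^2 * (n_A+n_B-1)) = 4320/1584 = 2.7273.
        SD[R] = 1.6514.
Step 4: Continuity-corrected z = (R - 0.5 - E[R]) / SD[R] = (8 - 0.5 - 7.0000) / 1.6514 = 0.3028.
Step 5: Two-sided p-value via normal approximation = 2*(1 - Phi(|z|)) = 0.762069.
Step 6: alpha = 0.1. fail to reject H0.

R = 8, z = 0.3028, p = 0.762069, fail to reject H0.


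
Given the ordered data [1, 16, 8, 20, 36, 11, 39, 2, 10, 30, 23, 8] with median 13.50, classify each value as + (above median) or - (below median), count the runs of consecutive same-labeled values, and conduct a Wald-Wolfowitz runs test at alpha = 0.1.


Step 1: Compute median = 13.50; label A = above, B = below.
Labels in order: BABAABABBAAB  (n_A = 6, n_B = 6)
Step 2: Count runs R = 9.
Step 3: Under H0 (random ordering), E[R] = 2*n_A*n_B/(n_A+n_B) + 1 = 2*6*6/12 + 1 = 7.0000.
        Var[R] = 2*n_A*n_B*(2*n_A*n_B - n_A - n_B) / ((n_A+n_B)^2 * (n_A+n_B-1)) = 4320/1584 = 2.7273.
        SD[R] = 1.6514.
Step 4: Continuity-corrected z = (R - 0.5 - E[R]) / SD[R] = (9 - 0.5 - 7.0000) / 1.6514 = 0.9083.
Step 5: Two-sided p-value via normal approximation = 2*(1 - Phi(|z|)) = 0.363722.
Step 6: alpha = 0.1. fail to reject H0.

R = 9, z = 0.9083, p = 0.363722, fail to reject H0.


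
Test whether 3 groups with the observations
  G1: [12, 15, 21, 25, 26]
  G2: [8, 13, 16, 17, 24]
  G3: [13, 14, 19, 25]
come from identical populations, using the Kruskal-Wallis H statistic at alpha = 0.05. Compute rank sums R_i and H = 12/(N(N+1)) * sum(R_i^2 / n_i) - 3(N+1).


Step 1: Combine all N = 14 observations and assign midranks.
sorted (value, group, rank): (8,G2,1), (12,G1,2), (13,G2,3.5), (13,G3,3.5), (14,G3,5), (15,G1,6), (16,G2,7), (17,G2,8), (19,G3,9), (21,G1,10), (24,G2,11), (25,G1,12.5), (25,G3,12.5), (26,G1,14)
Step 2: Sum ranks within each group.
R_1 = 44.5 (n_1 = 5)
R_2 = 30.5 (n_2 = 5)
R_3 = 30 (n_3 = 4)
Step 3: H = 12/(N(N+1)) * sum(R_i^2/n_i) - 3(N+1)
     = 12/(14*15) * (44.5^2/5 + 30.5^2/5 + 30^2/4) - 3*15
     = 0.057143 * 807.1 - 45
     = 1.120000.
Step 4: Ties present; correction factor C = 1 - 12/(14^3 - 14) = 0.995604. Corrected H = 1.120000 / 0.995604 = 1.124945.
Step 5: Under H0, H ~ chi^2(2); p-value = 0.569799.
Step 6: alpha = 0.05. fail to reject H0.

H = 1.1249, df = 2, p = 0.569799, fail to reject H0.


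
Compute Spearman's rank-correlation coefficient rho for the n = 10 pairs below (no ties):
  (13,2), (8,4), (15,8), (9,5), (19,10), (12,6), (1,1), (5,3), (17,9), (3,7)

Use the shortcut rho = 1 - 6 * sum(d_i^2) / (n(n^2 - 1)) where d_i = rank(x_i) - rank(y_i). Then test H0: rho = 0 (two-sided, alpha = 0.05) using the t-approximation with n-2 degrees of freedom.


Step 1: Rank x and y separately (midranks; no ties here).
rank(x): 13->7, 8->4, 15->8, 9->5, 19->10, 12->6, 1->1, 5->3, 17->9, 3->2
rank(y): 2->2, 4->4, 8->8, 5->5, 10->10, 6->6, 1->1, 3->3, 9->9, 7->7
Step 2: d_i = R_x(i) - R_y(i); compute d_i^2.
  (7-2)^2=25, (4-4)^2=0, (8-8)^2=0, (5-5)^2=0, (10-10)^2=0, (6-6)^2=0, (1-1)^2=0, (3-3)^2=0, (9-9)^2=0, (2-7)^2=25
sum(d^2) = 50.
Step 3: rho = 1 - 6*50 / (10*(10^2 - 1)) = 1 - 300/990 = 0.696970.
Step 4: Under H0, t = rho * sqrt((n-2)/(1-rho^2)) = 2.7490 ~ t(8).
Step 5: Two-sided p-value from the t-distribution with 8 df = 0.025097.
Step 6: alpha = 0.05. reject H0.

rho = 0.6970, p = 0.025097, reject H0 at alpha = 0.05.


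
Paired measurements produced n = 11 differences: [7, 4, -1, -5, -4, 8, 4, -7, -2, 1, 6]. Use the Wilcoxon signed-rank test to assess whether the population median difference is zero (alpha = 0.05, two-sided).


Step 1: Drop any zero differences (none here) and take |d_i|.
|d| = [7, 4, 1, 5, 4, 8, 4, 7, 2, 1, 6]
Step 2: Midrank |d_i| (ties get averaged ranks).
ranks: |7|->9.5, |4|->5, |1|->1.5, |5|->7, |4|->5, |8|->11, |4|->5, |7|->9.5, |2|->3, |1|->1.5, |6|->8
Step 3: Attach original signs; sum ranks with positive sign and with negative sign.
W+ = 9.5 + 5 + 11 + 5 + 1.5 + 8 = 40
W- = 1.5 + 7 + 5 + 9.5 + 3 = 26
(Check: W+ + W- = 66 should equal n(n+1)/2 = 66.)
Step 4: Test statistic W = min(W+, W-) = 26.
Step 5: Ties in |d|, so use the tie-corrected normal approximation.
        E[W] = n(n+1)/4 = 11*12/4 = 33.
        Tie groups: |d|=1 (t=2), |d|=4 (t=3), |d|=7 (t=2); sum(t^3 - t) = 36.
        Var[W] = n(n+1)(2n+1)/24 - sum(t^3-t)/48 = 3036/24 - 36/48 = 125.75.
        z = (W - E[W]) / sqrt(Var[W]) = (26 - 33) / 11.2138 = -0.6242.
        Two-sided p = 2*Phi(z) = 0.532477.
Step 6: alpha = 0.05. fail to reject H0.

W+ = 40, W- = 26, W = min = 26, p = 0.532477, fail to reject H0.


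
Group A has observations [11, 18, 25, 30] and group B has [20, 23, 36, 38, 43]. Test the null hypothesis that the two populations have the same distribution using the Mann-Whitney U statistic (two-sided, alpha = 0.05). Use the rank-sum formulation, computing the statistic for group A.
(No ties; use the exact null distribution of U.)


Step 1: Combine and sort all 9 observations; assign midranks.
sorted (value, group): (11,X), (18,X), (20,Y), (23,Y), (25,X), (30,X), (36,Y), (38,Y), (43,Y)
ranks: 11->1, 18->2, 20->3, 23->4, 25->5, 30->6, 36->7, 38->8, 43->9
Step 2: Rank sum for X: R1 = 1 + 2 + 5 + 6 = 14.
Step 3: U_X = R1 - n1(n1+1)/2 = 14 - 4*5/2 = 14 - 10 = 4.
       U_Y = n1*n2 - U_X = 20 - 4 = 16.
Step 4: No ties, so the exact null distribution of U (based on enumerating the C(9,4) = 126 equally likely rank assignments) gives the two-sided p-value.
Step 5: p-value = 0.190476; compare to alpha = 0.05. fail to reject H0.

U_X = 4, p = 0.190476, fail to reject H0 at alpha = 0.05.


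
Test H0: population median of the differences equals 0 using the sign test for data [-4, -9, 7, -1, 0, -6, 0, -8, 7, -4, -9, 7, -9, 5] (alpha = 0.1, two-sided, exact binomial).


Step 1: Discard zero differences. Original n = 14; n_eff = number of nonzero differences = 12.
Nonzero differences (with sign): -4, -9, +7, -1, -6, -8, +7, -4, -9, +7, -9, +5
Step 2: Count signs: positive = 4, negative = 8.
Step 3: Under H0: P(positive) = 0.5, so the number of positives S ~ Bin(12, 0.5).
Step 4: Two-sided exact p-value = sum of Bin(12,0.5) probabilities at or below the observed probability = 0.387695.
Step 5: alpha = 0.1. fail to reject H0.

n_eff = 12, pos = 4, neg = 8, p = 0.387695, fail to reject H0.


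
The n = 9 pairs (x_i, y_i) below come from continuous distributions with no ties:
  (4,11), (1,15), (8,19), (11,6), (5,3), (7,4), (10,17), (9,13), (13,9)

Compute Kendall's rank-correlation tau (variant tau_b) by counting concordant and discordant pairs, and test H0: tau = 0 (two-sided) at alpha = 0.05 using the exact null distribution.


Step 1: Enumerate the 36 unordered pairs (i,j) with i<j and classify each by sign(x_j-x_i) * sign(y_j-y_i).
  (1,2):dx=-3,dy=+4->D; (1,3):dx=+4,dy=+8->C; (1,4):dx=+7,dy=-5->D; (1,5):dx=+1,dy=-8->D
  (1,6):dx=+3,dy=-7->D; (1,7):dx=+6,dy=+6->C; (1,8):dx=+5,dy=+2->C; (1,9):dx=+9,dy=-2->D
  (2,3):dx=+7,dy=+4->C; (2,4):dx=+10,dy=-9->D; (2,5):dx=+4,dy=-12->D; (2,6):dx=+6,dy=-11->D
  (2,7):dx=+9,dy=+2->C; (2,8):dx=+8,dy=-2->D; (2,9):dx=+12,dy=-6->D; (3,4):dx=+3,dy=-13->D
  (3,5):dx=-3,dy=-16->C; (3,6):dx=-1,dy=-15->C; (3,7):dx=+2,dy=-2->D; (3,8):dx=+1,dy=-6->D
  (3,9):dx=+5,dy=-10->D; (4,5):dx=-6,dy=-3->C; (4,6):dx=-4,dy=-2->C; (4,7):dx=-1,dy=+11->D
  (4,8):dx=-2,dy=+7->D; (4,9):dx=+2,dy=+3->C; (5,6):dx=+2,dy=+1->C; (5,7):dx=+5,dy=+14->C
  (5,8):dx=+4,dy=+10->C; (5,9):dx=+8,dy=+6->C; (6,7):dx=+3,dy=+13->C; (6,8):dx=+2,dy=+9->C
  (6,9):dx=+6,dy=+5->C; (7,8):dx=-1,dy=-4->C; (7,9):dx=+3,dy=-8->D; (8,9):dx=+4,dy=-4->D
Step 2: C = 18, D = 18, total pairs = 36.
Step 3: tau = (C - D)/(n(n-1)/2) = (18 - 18)/36 = 0.000000.
Step 4: Exact two-sided p-value (enumerate n! = 362880 permutations of y under H0): p = 1.000000.
Step 5: alpha = 0.05. fail to reject H0.

tau_b = 0.0000 (C=18, D=18), p = 1.000000, fail to reject H0.


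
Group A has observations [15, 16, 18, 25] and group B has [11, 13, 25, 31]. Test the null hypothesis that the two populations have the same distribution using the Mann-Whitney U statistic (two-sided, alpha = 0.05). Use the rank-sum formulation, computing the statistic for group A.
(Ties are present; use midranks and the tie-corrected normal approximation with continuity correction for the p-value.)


Step 1: Combine and sort all 8 observations; assign midranks.
sorted (value, group): (11,Y), (13,Y), (15,X), (16,X), (18,X), (25,X), (25,Y), (31,Y)
ranks: 11->1, 13->2, 15->3, 16->4, 18->5, 25->6.5, 25->6.5, 31->8
Step 2: Rank sum for X: R1 = 3 + 4 + 5 + 6.5 = 18.5.
Step 3: U_X = R1 - n1(n1+1)/2 = 18.5 - 4*5/2 = 18.5 - 10 = 8.5.
       U_Y = n1*n2 - U_X = 16 - 8.5 = 7.5.
Step 4: Ties are present, so use the tie-corrected normal approximation (with continuity correction) for the p-value.
Step 5: p-value = 1.000000; compare to alpha = 0.05. fail to reject H0.

U_X = 8.5, p = 1.000000, fail to reject H0 at alpha = 0.05.


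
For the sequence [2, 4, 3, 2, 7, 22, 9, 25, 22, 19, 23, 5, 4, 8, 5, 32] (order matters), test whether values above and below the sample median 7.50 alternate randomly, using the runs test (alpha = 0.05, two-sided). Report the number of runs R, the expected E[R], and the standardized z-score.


Step 1: Compute median = 7.50; label A = above, B = below.
Labels in order: BBBBBAAAAAABBABA  (n_A = 8, n_B = 8)
Step 2: Count runs R = 6.
Step 3: Under H0 (random ordering), E[R] = 2*n_A*n_B/(n_A+n_B) + 1 = 2*8*8/16 + 1 = 9.0000.
        Var[R] = 2*n_A*n_B*(2*n_A*n_B - n_A - n_B) / ((n_A+n_B)^2 * (n_A+n_B-1)) = 14336/3840 = 3.7333.
        SD[R] = 1.9322.
Step 4: Continuity-corrected z = (R + 0.5 - E[R]) / SD[R] = (6 + 0.5 - 9.0000) / 1.9322 = -1.2939.
Step 5: Two-sided p-value via normal approximation = 2*(1 - Phi(|z|)) = 0.195709.
Step 6: alpha = 0.05. fail to reject H0.

R = 6, z = -1.2939, p = 0.195709, fail to reject H0.


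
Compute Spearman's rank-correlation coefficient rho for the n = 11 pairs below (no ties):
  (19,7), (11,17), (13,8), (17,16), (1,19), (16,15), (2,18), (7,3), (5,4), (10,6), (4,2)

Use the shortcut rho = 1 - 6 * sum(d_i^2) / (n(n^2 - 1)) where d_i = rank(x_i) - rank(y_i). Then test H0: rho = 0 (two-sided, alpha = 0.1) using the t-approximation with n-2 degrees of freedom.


Step 1: Rank x and y separately (midranks; no ties here).
rank(x): 19->11, 11->7, 13->8, 17->10, 1->1, 16->9, 2->2, 7->5, 5->4, 10->6, 4->3
rank(y): 7->5, 17->9, 8->6, 16->8, 19->11, 15->7, 18->10, 3->2, 4->3, 6->4, 2->1
Step 2: d_i = R_x(i) - R_y(i); compute d_i^2.
  (11-5)^2=36, (7-9)^2=4, (8-6)^2=4, (10-8)^2=4, (1-11)^2=100, (9-7)^2=4, (2-10)^2=64, (5-2)^2=9, (4-3)^2=1, (6-4)^2=4, (3-1)^2=4
sum(d^2) = 234.
Step 3: rho = 1 - 6*234 / (11*(11^2 - 1)) = 1 - 1404/1320 = -0.063636.
Step 4: Under H0, t = rho * sqrt((n-2)/(1-rho^2)) = -0.1913 ~ t(9).
Step 5: Two-sided p-value from the t-distribution with 9 df = 0.852539.
Step 6: alpha = 0.1. fail to reject H0.

rho = -0.0636, p = 0.852539, fail to reject H0 at alpha = 0.1.


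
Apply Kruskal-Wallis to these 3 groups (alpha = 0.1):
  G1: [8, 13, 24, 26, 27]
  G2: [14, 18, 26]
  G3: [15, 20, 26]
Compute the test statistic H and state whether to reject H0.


Step 1: Combine all N = 11 observations and assign midranks.
sorted (value, group, rank): (8,G1,1), (13,G1,2), (14,G2,3), (15,G3,4), (18,G2,5), (20,G3,6), (24,G1,7), (26,G1,9), (26,G2,9), (26,G3,9), (27,G1,11)
Step 2: Sum ranks within each group.
R_1 = 30 (n_1 = 5)
R_2 = 17 (n_2 = 3)
R_3 = 19 (n_3 = 3)
Step 3: H = 12/(N(N+1)) * sum(R_i^2/n_i) - 3(N+1)
     = 12/(11*12) * (30^2/5 + 17^2/3 + 19^2/3) - 3*12
     = 0.090909 * 396.667 - 36
     = 0.060606.
Step 4: Ties present; correction factor C = 1 - 24/(11^3 - 11) = 0.981818. Corrected H = 0.060606 / 0.981818 = 0.061728.
Step 5: Under H0, H ~ chi^2(2); p-value = 0.969607.
Step 6: alpha = 0.1. fail to reject H0.

H = 0.0617, df = 2, p = 0.969607, fail to reject H0.


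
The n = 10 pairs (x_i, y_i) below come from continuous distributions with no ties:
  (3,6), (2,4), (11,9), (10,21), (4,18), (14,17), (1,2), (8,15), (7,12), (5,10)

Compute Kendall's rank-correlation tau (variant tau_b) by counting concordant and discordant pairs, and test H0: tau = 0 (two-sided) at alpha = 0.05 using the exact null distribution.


Step 1: Enumerate the 45 unordered pairs (i,j) with i<j and classify each by sign(x_j-x_i) * sign(y_j-y_i).
  (1,2):dx=-1,dy=-2->C; (1,3):dx=+8,dy=+3->C; (1,4):dx=+7,dy=+15->C; (1,5):dx=+1,dy=+12->C
  (1,6):dx=+11,dy=+11->C; (1,7):dx=-2,dy=-4->C; (1,8):dx=+5,dy=+9->C; (1,9):dx=+4,dy=+6->C
  (1,10):dx=+2,dy=+4->C; (2,3):dx=+9,dy=+5->C; (2,4):dx=+8,dy=+17->C; (2,5):dx=+2,dy=+14->C
  (2,6):dx=+12,dy=+13->C; (2,7):dx=-1,dy=-2->C; (2,8):dx=+6,dy=+11->C; (2,9):dx=+5,dy=+8->C
  (2,10):dx=+3,dy=+6->C; (3,4):dx=-1,dy=+12->D; (3,5):dx=-7,dy=+9->D; (3,6):dx=+3,dy=+8->C
  (3,7):dx=-10,dy=-7->C; (3,8):dx=-3,dy=+6->D; (3,9):dx=-4,dy=+3->D; (3,10):dx=-6,dy=+1->D
  (4,5):dx=-6,dy=-3->C; (4,6):dx=+4,dy=-4->D; (4,7):dx=-9,dy=-19->C; (4,8):dx=-2,dy=-6->C
  (4,9):dx=-3,dy=-9->C; (4,10):dx=-5,dy=-11->C; (5,6):dx=+10,dy=-1->D; (5,7):dx=-3,dy=-16->C
  (5,8):dx=+4,dy=-3->D; (5,9):dx=+3,dy=-6->D; (5,10):dx=+1,dy=-8->D; (6,7):dx=-13,dy=-15->C
  (6,8):dx=-6,dy=-2->C; (6,9):dx=-7,dy=-5->C; (6,10):dx=-9,dy=-7->C; (7,8):dx=+7,dy=+13->C
  (7,9):dx=+6,dy=+10->C; (7,10):dx=+4,dy=+8->C; (8,9):dx=-1,dy=-3->C; (8,10):dx=-3,dy=-5->C
  (9,10):dx=-2,dy=-2->C
Step 2: C = 35, D = 10, total pairs = 45.
Step 3: tau = (C - D)/(n(n-1)/2) = (35 - 10)/45 = 0.555556.
Step 4: Exact two-sided p-value (enumerate n! = 3628800 permutations of y under H0): p = 0.028609.
Step 5: alpha = 0.05. reject H0.

tau_b = 0.5556 (C=35, D=10), p = 0.028609, reject H0.


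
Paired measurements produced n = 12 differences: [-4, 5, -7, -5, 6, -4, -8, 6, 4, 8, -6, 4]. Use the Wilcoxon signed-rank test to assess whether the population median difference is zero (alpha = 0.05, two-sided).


Step 1: Drop any zero differences (none here) and take |d_i|.
|d| = [4, 5, 7, 5, 6, 4, 8, 6, 4, 8, 6, 4]
Step 2: Midrank |d_i| (ties get averaged ranks).
ranks: |4|->2.5, |5|->5.5, |7|->10, |5|->5.5, |6|->8, |4|->2.5, |8|->11.5, |6|->8, |4|->2.5, |8|->11.5, |6|->8, |4|->2.5
Step 3: Attach original signs; sum ranks with positive sign and with negative sign.
W+ = 5.5 + 8 + 8 + 2.5 + 11.5 + 2.5 = 38
W- = 2.5 + 10 + 5.5 + 2.5 + 11.5 + 8 = 40
(Check: W+ + W- = 78 should equal n(n+1)/2 = 78.)
Step 4: Test statistic W = min(W+, W-) = 38.
Step 5: Ties in |d|, so use the tie-corrected normal approximation.
        E[W] = n(n+1)/4 = 12*13/4 = 39.
        Tie groups: |d|=4 (t=4), |d|=5 (t=2), |d|=6 (t=3), |d|=8 (t=2); sum(t^3 - t) = 96.
        Var[W] = n(n+1)(2n+1)/24 - sum(t^3-t)/48 = 3900/24 - 96/48 = 160.5.
        z = (W - E[W]) / sqrt(Var[W]) = (38 - 39) / 12.6689 = -0.0789.
        Two-sided p = 2*Phi(z) = 0.937085.
Step 6: alpha = 0.05. fail to reject H0.

W+ = 38, W- = 40, W = min = 38, p = 0.937085, fail to reject H0.


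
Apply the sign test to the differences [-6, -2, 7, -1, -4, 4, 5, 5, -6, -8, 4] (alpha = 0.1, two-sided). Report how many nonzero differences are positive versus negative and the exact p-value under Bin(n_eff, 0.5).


Step 1: Discard zero differences. Original n = 11; n_eff = number of nonzero differences = 11.
Nonzero differences (with sign): -6, -2, +7, -1, -4, +4, +5, +5, -6, -8, +4
Step 2: Count signs: positive = 5, negative = 6.
Step 3: Under H0: P(positive) = 0.5, so the number of positives S ~ Bin(11, 0.5).
Step 4: Two-sided exact p-value = sum of Bin(11,0.5) probabilities at or below the observed probability = 1.000000.
Step 5: alpha = 0.1. fail to reject H0.

n_eff = 11, pos = 5, neg = 6, p = 1.000000, fail to reject H0.


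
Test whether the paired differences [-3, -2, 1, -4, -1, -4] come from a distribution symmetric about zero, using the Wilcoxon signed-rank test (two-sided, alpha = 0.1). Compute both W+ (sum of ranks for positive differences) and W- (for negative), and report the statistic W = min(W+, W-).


Step 1: Drop any zero differences (none here) and take |d_i|.
|d| = [3, 2, 1, 4, 1, 4]
Step 2: Midrank |d_i| (ties get averaged ranks).
ranks: |3|->4, |2|->3, |1|->1.5, |4|->5.5, |1|->1.5, |4|->5.5
Step 3: Attach original signs; sum ranks with positive sign and with negative sign.
W+ = 1.5 = 1.5
W- = 4 + 3 + 5.5 + 1.5 + 5.5 = 19.5
(Check: W+ + W- = 21 should equal n(n+1)/2 = 21.)
Step 4: Test statistic W = min(W+, W-) = 1.5.
Step 5: Ties in |d|, so use the tie-corrected normal approximation.
        E[W] = n(n+1)/4 = 6*7/4 = 10.5.
        Tie groups: |d|=1 (t=2), |d|=4 (t=2); sum(t^3 - t) = 12.
        Var[W] = n(n+1)(2n+1)/24 - sum(t^3-t)/48 = 546/24 - 12/48 = 22.5.
        z = (W - E[W]) / sqrt(Var[W]) = (1.5 - 10.5) / 4.7434 = -1.8974.
        Two-sided p = 2*Phi(z) = 0.057780.
Step 6: alpha = 0.1. reject H0.

W+ = 1.5, W- = 19.5, W = min = 1.5, p = 0.057780, reject H0.


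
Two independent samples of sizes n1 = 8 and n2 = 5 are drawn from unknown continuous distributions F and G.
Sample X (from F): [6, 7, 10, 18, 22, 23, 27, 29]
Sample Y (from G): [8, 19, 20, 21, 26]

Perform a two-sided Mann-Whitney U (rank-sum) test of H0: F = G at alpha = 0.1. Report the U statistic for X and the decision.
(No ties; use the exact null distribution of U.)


Step 1: Combine and sort all 13 observations; assign midranks.
sorted (value, group): (6,X), (7,X), (8,Y), (10,X), (18,X), (19,Y), (20,Y), (21,Y), (22,X), (23,X), (26,Y), (27,X), (29,X)
ranks: 6->1, 7->2, 8->3, 10->4, 18->5, 19->6, 20->7, 21->8, 22->9, 23->10, 26->11, 27->12, 29->13
Step 2: Rank sum for X: R1 = 1 + 2 + 4 + 5 + 9 + 10 + 12 + 13 = 56.
Step 3: U_X = R1 - n1(n1+1)/2 = 56 - 8*9/2 = 56 - 36 = 20.
       U_Y = n1*n2 - U_X = 40 - 20 = 20.
Step 4: No ties, so the exact null distribution of U (based on enumerating the C(13,8) = 1287 equally likely rank assignments) gives the two-sided p-value.
Step 5: p-value = 1.000000; compare to alpha = 0.1. fail to reject H0.

U_X = 20, p = 1.000000, fail to reject H0 at alpha = 0.1.


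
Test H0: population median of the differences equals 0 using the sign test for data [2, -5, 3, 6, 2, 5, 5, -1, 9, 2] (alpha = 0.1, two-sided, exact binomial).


Step 1: Discard zero differences. Original n = 10; n_eff = number of nonzero differences = 10.
Nonzero differences (with sign): +2, -5, +3, +6, +2, +5, +5, -1, +9, +2
Step 2: Count signs: positive = 8, negative = 2.
Step 3: Under H0: P(positive) = 0.5, so the number of positives S ~ Bin(10, 0.5).
Step 4: Two-sided exact p-value = sum of Bin(10,0.5) probabilities at or below the observed probability = 0.109375.
Step 5: alpha = 0.1. fail to reject H0.

n_eff = 10, pos = 8, neg = 2, p = 0.109375, fail to reject H0.


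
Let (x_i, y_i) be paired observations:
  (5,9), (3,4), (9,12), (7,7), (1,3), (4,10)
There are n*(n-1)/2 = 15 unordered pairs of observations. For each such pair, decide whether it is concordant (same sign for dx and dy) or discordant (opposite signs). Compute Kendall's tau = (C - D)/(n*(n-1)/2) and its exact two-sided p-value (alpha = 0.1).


Step 1: Enumerate the 15 unordered pairs (i,j) with i<j and classify each by sign(x_j-x_i) * sign(y_j-y_i).
  (1,2):dx=-2,dy=-5->C; (1,3):dx=+4,dy=+3->C; (1,4):dx=+2,dy=-2->D; (1,5):dx=-4,dy=-6->C
  (1,6):dx=-1,dy=+1->D; (2,3):dx=+6,dy=+8->C; (2,4):dx=+4,dy=+3->C; (2,5):dx=-2,dy=-1->C
  (2,6):dx=+1,dy=+6->C; (3,4):dx=-2,dy=-5->C; (3,5):dx=-8,dy=-9->C; (3,6):dx=-5,dy=-2->C
  (4,5):dx=-6,dy=-4->C; (4,6):dx=-3,dy=+3->D; (5,6):dx=+3,dy=+7->C
Step 2: C = 12, D = 3, total pairs = 15.
Step 3: tau = (C - D)/(n(n-1)/2) = (12 - 3)/15 = 0.600000.
Step 4: Exact two-sided p-value (enumerate n! = 720 permutations of y under H0): p = 0.136111.
Step 5: alpha = 0.1. fail to reject H0.

tau_b = 0.6000 (C=12, D=3), p = 0.136111, fail to reject H0.
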